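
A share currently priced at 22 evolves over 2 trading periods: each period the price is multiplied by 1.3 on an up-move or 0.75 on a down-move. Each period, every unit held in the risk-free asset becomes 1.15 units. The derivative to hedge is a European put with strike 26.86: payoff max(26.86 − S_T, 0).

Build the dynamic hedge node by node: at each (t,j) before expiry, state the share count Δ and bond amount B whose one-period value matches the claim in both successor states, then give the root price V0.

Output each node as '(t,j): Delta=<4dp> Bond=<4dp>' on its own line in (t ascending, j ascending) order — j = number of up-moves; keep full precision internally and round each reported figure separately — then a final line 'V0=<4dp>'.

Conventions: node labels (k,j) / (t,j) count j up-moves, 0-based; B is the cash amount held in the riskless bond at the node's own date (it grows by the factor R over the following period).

Risk-neutral probability p* = (R−d)/(u−d) = (1.15−0.75)/(1.3−0.75) = 0.7273.
Expiry values: V(2,0)=14.4850, V(2,1)=5.4100, V(2,2)=0.0000
Node (1,0) S=16.5000: V=(p*·5.4100+(1−p*)·14.4850)/1.15=6.8565; Δ=(5.4100−14.4850)/(21.4500−12.3750)=-1.0000; B=V−Δ·S=23.3565
Node (1,1) S=28.6000: V=(p*·0.0000+(1−p*)·5.4100)/1.15=1.2830; Δ=(0.0000−5.4100)/(37.1800−21.4500)=-0.3439; B=V−Δ·S=11.1194
Node (0,0) S=22.0000: V=(p*·1.2830+(1−p*)·6.8565)/1.15=2.4374; Δ=(1.2830−6.8565)/(28.6000−16.5000)=-0.4606; B=V−Δ·S=12.5711
Sanity check at the root: Δ(0,0)·S0 + B(0,0) reproduces V0 = 2.4374.

(0,0): Delta=-0.4606 Bond=12.5711
(1,0): Delta=-1.0000 Bond=23.3565
(1,1): Delta=-0.3439 Bond=11.1194
V0=2.4374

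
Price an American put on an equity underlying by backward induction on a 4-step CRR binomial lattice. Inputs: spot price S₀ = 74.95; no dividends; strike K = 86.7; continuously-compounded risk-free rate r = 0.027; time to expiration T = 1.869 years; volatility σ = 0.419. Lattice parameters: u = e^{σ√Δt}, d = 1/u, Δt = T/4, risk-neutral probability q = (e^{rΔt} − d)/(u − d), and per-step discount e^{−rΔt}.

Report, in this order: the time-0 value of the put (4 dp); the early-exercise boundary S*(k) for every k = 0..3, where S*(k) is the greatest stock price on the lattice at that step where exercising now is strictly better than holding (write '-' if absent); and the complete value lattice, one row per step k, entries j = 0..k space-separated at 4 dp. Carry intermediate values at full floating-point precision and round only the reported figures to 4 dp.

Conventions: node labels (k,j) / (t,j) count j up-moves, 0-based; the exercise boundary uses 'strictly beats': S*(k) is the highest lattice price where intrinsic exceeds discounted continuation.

params: Δt=0.46725 u=1.33164 d=0.75095 q=0.45075 e^(-rΔt)=0.98746
t_4 payoffs: 62.8644 44.4333 11.7500 0.0000 0.0000
t_3: node(3,0) S=31.7404 payoff=54.9596 vs cont=53.8727 → 54.9596 [stop]  node(3,1) S=56.2840 payoff=30.4160 vs cont=29.3291 → 30.4160 [stop]  node(3,2) S=99.8063 payoff=0.0000 vs cont=6.3728 → 6.3728 [wait]  node(3,3) S=176.9827 payoff=0.0000 vs cont=0.0000 → 0.0000 [wait]  ⇒ S*(3)=56.2840
t_2: node(2,0) S=42.2667 payoff=44.4333 vs cont=43.3463 → 44.4333 [stop]  node(2,1) S=74.9500 payoff=11.7500 vs cont=19.3332 → 19.3332 [wait]  node(2,2) S=132.9060 payoff=0.0000 vs cont=3.4564 → 3.4564 [wait]  ⇒ S*(2)=42.2667
t_1: node(1,0) S=56.2840 payoff=30.4160 vs cont=32.7043 → 32.7043 [wait]  node(1,1) S=99.8063 payoff=0.0000 vs cont=12.0241 → 12.0241 [wait]  ⇒ S*(1)=-
t_0: node(0,0) S=74.9500 payoff=11.7500 vs cont=23.0896 → 23.0896 [wait]  ⇒ S*(0)=-

price = 23.0896
boundary = - - 42.2667 56.2840
tree:
23.0896
32.7043 12.0241
44.4333 19.3332 3.4564
54.9596 30.4160 6.3728 0.0000
62.8644 44.4333 11.7500 0.0000 0.0000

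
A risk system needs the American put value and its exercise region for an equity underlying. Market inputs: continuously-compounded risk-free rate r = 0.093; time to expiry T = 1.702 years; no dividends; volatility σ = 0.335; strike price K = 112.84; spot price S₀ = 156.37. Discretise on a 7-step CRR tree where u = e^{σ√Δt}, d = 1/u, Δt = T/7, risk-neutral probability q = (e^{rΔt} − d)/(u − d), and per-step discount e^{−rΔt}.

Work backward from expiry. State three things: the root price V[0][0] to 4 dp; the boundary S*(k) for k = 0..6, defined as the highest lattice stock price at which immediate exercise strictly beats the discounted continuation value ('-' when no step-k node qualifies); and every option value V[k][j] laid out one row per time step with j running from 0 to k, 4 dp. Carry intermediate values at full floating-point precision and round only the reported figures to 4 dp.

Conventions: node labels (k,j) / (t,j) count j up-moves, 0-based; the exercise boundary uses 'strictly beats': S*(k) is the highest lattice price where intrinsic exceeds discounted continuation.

price = 4.2220
boundary = - - - - 80.7596 68.4628 80.7596
tree:
4.2220
7.3284 1.6247
12.4003 3.1066 0.3688
20.3356 5.8357 0.7988 0.0000
32.0804 10.7056 1.7301 0.0000 0.0000
44.3772 18.9991 3.7469 0.0000 0.0000 0.0000
54.8017 32.0804 8.1149 0.0000 0.0000 0.0000 0.0000
63.6389 44.3772 17.5748 0.0000 0.0000 0.0000 0.0000 0.0000

Δt=0.24314  u=1.17961  d=0.84774  q=0.52771  discount=0.97764
step 7 (expiry): payoffs max(K−S,0) = 63.6389 44.3772 17.5748 0.0000 0.0000 0.0000 0.0000 0.0000
step 6: (k=6,j=0): S=58.0383, K−S=54.8017, hold=52.2787 ⇒ V=54.8017 exercise | (k=6,j=1): S=80.7596, K−S=32.0804, hold=29.5574 ⇒ V=32.0804 exercise | (k=6,j=2): S=112.3761, K−S=0.4639, hold=8.1149 ⇒ V=8.1149 continue | (k=6,j=3): S=156.3700, K−S=0.0000, hold=0.0000 ⇒ V=0.0000 continue | (k=6,j=4): S=217.5870, K−S=0.0000, hold=0.0000 ⇒ V=0.0000 continue | (k=6,j=5): S=302.7697, K−S=0.0000, hold=0.0000 ⇒ V=0.0000 continue | (k=6,j=6): S=421.3005, K−S=0.0000, hold=0.0000 ⇒ V=0.0000 continue  boundary S*=80.7596
step 5: (k=5,j=0): S=68.4628, K−S=44.3772, hold=41.8543 ⇒ V=44.3772 exercise | (k=5,j=1): S=95.2652, K−S=17.5748, hold=18.9991 ⇒ V=18.9991 continue | (k=5,j=2): S=132.5604, K−S=0.0000, hold=3.7469 ⇒ V=3.7469 continue | (k=5,j=3): S=184.4562, K−S=0.0000, hold=0.0000 ⇒ V=0.0000 continue | (k=5,j=4): S=256.6686, K−S=0.0000, hold=0.0000 ⇒ V=0.0000 continue | (k=5,j=5): S=357.1513, K−S=0.0000, hold=0.0000 ⇒ V=0.0000 continue  boundary S*=68.4628
step 4: (k=4,j=0): S=80.7596, K−S=32.0804, hold=30.2922 ⇒ V=32.0804 exercise | (k=4,j=1): S=112.3761, K−S=0.4639, hold=10.7056 ⇒ V=10.7056 continue | (k=4,j=2): S=156.3700, K−S=0.0000, hold=1.7301 ⇒ V=1.7301 continue | (k=4,j=3): S=217.5870, K−S=0.0000, hold=0.0000 ⇒ V=0.0000 continue | (k=4,j=4): S=302.7697, K−S=0.0000, hold=0.0000 ⇒ V=0.0000 continue  boundary S*=80.7596
step 3: (k=3,j=0): S=95.2652, K−S=17.5748, hold=20.3356 ⇒ V=20.3356 continue | (k=3,j=1): S=132.5604, K−S=0.0000, hold=5.8357 ⇒ V=5.8357 continue | (k=3,j=2): S=184.4562, K−S=0.0000, hold=0.7988 ⇒ V=0.7988 continue | (k=3,j=3): S=256.6686, K−S=0.0000, hold=0.0000 ⇒ V=0.0000 continue  boundary S*=-
step 2: (k=2,j=0): S=112.3761, K−S=0.4639, hold=12.4003 ⇒ V=12.4003 continue | (k=2,j=1): S=156.3700, K−S=0.0000, hold=3.1066 ⇒ V=3.1066 continue | (k=2,j=2): S=217.5870, K−S=0.0000, hold=0.3688 ⇒ V=0.3688 continue  boundary S*=-
step 1: (k=1,j=0): S=132.5604, K−S=0.0000, hold=7.3284 ⇒ V=7.3284 continue | (k=1,j=1): S=184.4562, K−S=0.0000, hold=1.6247 ⇒ V=1.6247 continue  boundary S*=-
step 0: (k=0,j=0): S=156.3700, K−S=0.0000, hold=4.2220 ⇒ V=4.2220 continue  boundary S*=-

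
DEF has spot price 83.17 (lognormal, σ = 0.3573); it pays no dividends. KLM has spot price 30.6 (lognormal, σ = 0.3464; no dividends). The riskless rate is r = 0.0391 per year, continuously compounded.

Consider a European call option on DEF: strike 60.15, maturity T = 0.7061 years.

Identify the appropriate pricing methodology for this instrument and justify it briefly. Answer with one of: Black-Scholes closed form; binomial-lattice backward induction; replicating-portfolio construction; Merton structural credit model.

Key observation: a European claim on DEF (strike 60.15) — a lognormal (GBM) underlying with constant rate and volatility — has an exact closed-form value; no lattice or capital structure is involved.

framework: Black-Scholes closed form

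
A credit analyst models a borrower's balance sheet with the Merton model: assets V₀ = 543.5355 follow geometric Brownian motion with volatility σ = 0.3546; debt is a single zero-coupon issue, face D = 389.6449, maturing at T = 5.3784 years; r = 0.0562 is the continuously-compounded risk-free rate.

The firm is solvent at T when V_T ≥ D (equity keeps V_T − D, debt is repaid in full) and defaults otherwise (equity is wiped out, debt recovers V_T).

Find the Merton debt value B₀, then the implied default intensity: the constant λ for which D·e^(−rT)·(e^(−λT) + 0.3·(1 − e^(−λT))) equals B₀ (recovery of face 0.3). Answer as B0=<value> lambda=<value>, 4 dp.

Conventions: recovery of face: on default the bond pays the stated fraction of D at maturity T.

Work the structural quantities from V₀ = 543.5355 against face 389.6449:
d₁ = [ln(V₀/D) + (r + σ²/2)T] / (σ√T)
   = [ln(543.5355/389.6449) + (0.0562 + 0.5·0.3546²)·5.3784] / (0.3546·√5.3784)
   = [0.332859 + 0.640409] / 0.822366 = 1.183498
d₂ = d₁ − σ√T = 1.183498 − 0.822366 = 0.361131
N(d₁) = 0.881694,  N(d₂) = 0.640999,  e^(−rT) = 0.739141
E₀ = V₀·N(d₁) − D·e^(−rT)·N(d₂)
   = 543.5355·0.881694 − 389.6449·0.739141·0.640999 = 294.622464
B₀ = V₀ − E₀ = 543.5355 − 294.622464 = 248.913036
e^(−λT) = (B₀·e^(rT)/D − 0.3)/(1 − 0.3) = (248.9130·1.352921/389.6449 − 0.3)/0.7 = 0.80610465
λ = −ln(0.80610465)/5.3784 = 0.040075

B0=248.9130 lambda=0.0401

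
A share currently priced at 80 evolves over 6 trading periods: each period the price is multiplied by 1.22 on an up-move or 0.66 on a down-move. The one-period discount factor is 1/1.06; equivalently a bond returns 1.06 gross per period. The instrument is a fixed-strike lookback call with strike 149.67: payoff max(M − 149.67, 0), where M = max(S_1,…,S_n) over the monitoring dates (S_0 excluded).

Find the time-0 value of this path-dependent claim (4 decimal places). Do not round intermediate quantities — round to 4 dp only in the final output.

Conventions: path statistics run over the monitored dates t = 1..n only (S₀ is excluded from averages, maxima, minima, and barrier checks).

price = 14.6211

Under the martingale measure an up-move has probability p* = 0.7143; value the claim as the probability-weighted average of per-path payoffs, discounted 6 periods at R = 1.06.
Enumerate all 2^6 = 64 price paths (U = up ×1.22, D = down ×0.66); each path with k up-moves has probability p*^k·(1−p*)^(6−k).
DDDDDD: M=52.8000, payoff=0.0000, prob=0.000544
UDDDDD: M=97.6000, payoff=0.0000, prob=0.001360
DUDDDD: M=64.4160, payoff=0.0000, prob=0.001360
UUDDDD: M=119.0720, payoff=0.0000, prob=0.003400
DDUDDD: M=52.8000, payoff=0.0000, prob=0.001360
UDUDDD: M=97.6000, payoff=0.0000, prob=0.003400
DUUDDD: M=78.5875, payoff=0.0000, prob=0.003400
UUUDDD: M=145.2678, payoff=0.0000, prob=0.008500
DDDUDD: M=52.8000, payoff=0.0000, prob=0.001360
UDDUDD: M=97.6000, payoff=0.0000, prob=0.003400
DUDUDD: M=64.4160, payoff=0.0000, prob=0.003400
UUDUDD: M=119.0720, payoff=0.0000, prob=0.008500
DDUUDD: M=52.8000, payoff=0.0000, prob=0.003400
UDUUDD: M=97.6000, payoff=0.0000, prob=0.008500
DUUUDD: M=95.8768, payoff=0.0000, prob=0.008500
UUUUDD: M=177.2268, payoff=27.5568, prob=0.021250
DDDDUD: M=52.8000, payoff=0.0000, prob=0.001360
UDDDUD: M=97.6000, payoff=0.0000, prob=0.003400
DUDDUD: M=64.4160, payoff=0.0000, prob=0.003400
UUDDUD: M=119.0720, payoff=0.0000, prob=0.008500
DDUDUD: M=52.8000, payoff=0.0000, prob=0.003400
UDUDUD: M=97.6000, payoff=0.0000, prob=0.008500
DUUDUD: M=78.5875, payoff=0.0000, prob=0.008500
UUUDUD: M=145.2678, payoff=0.0000, prob=0.021250
DDDUUD: M=52.8000, payoff=0.0000, prob=0.003400
UDDUUD: M=97.6000, payoff=0.0000, prob=0.008500
DUDUUD: M=64.4160, payoff=0.0000, prob=0.008500
UUDUUD: M=119.0720, payoff=0.0000, prob=0.021250
DDUUUD: M=63.2787, payoff=0.0000, prob=0.008500
UDUUUD: M=116.9697, payoff=0.0000, prob=0.021250
DUUUUD: M=116.9697, payoff=0.0000, prob=0.021250
UUUUUD: M=216.2167, payoff=66.5467, prob=0.053124
DDDDDU: M=52.8000, payoff=0.0000, prob=0.001360
UDDDDU: M=97.6000, payoff=0.0000, prob=0.003400
DUDDDU: M=64.4160, payoff=0.0000, prob=0.003400
UUDDDU: M=119.0720, payoff=0.0000, prob=0.008500
DDUDDU: M=52.8000, payoff=0.0000, prob=0.003400
UDUDDU: M=97.6000, payoff=0.0000, prob=0.008500
DUUDDU: M=78.5875, payoff=0.0000, prob=0.008500
UUUDDU: M=145.2678, payoff=0.0000, prob=0.021250
DDDUDU: M=52.8000, payoff=0.0000, prob=0.003400
UDDUDU: M=97.6000, payoff=0.0000, prob=0.008500
DUDUDU: M=64.4160, payoff=0.0000, prob=0.008500
UUDUDU: M=119.0720, payoff=0.0000, prob=0.021250
DDUUDU: M=52.8000, payoff=0.0000, prob=0.008500
UDUUDU: M=97.6000, payoff=0.0000, prob=0.021250
DUUUDU: M=95.8768, payoff=0.0000, prob=0.021250
UUUUDU: M=177.2268, payoff=27.5568, prob=0.053124
DDDDUU: M=52.8000, payoff=0.0000, prob=0.003400
UDDDUU: M=97.6000, payoff=0.0000, prob=0.008500
DUDDUU: M=64.4160, payoff=0.0000, prob=0.008500
UUDDUU: M=119.0720, payoff=0.0000, prob=0.021250
DDUDUU: M=52.8000, payoff=0.0000, prob=0.008500
UDUDUU: M=97.6000, payoff=0.0000, prob=0.021250
DUUDUU: M=78.5875, payoff=0.0000, prob=0.021250
UUUDUU: M=145.2678, payoff=0.0000, prob=0.053124
DDDUUU: M=52.8000, payoff=0.0000, prob=0.008500
UDDUUU: M=97.6000, payoff=0.0000, prob=0.021250
DUDUUU: M=77.2000, payoff=0.0000, prob=0.021250
UUDUUU: M=142.7030, payoff=0.0000, prob=0.053124
DDUUUU: M=77.2000, payoff=0.0000, prob=0.021250
UDUUUU: M=142.7030, payoff=0.0000, prob=0.053124
DUUUUU: M=142.7030, payoff=0.0000, prob=0.053124
UUUUUU: M=263.7843, payoff=114.1143, prob=0.132810
Price = Σ prob·payoff / R^6 = 20.740291 / 1.418519 = 14.6211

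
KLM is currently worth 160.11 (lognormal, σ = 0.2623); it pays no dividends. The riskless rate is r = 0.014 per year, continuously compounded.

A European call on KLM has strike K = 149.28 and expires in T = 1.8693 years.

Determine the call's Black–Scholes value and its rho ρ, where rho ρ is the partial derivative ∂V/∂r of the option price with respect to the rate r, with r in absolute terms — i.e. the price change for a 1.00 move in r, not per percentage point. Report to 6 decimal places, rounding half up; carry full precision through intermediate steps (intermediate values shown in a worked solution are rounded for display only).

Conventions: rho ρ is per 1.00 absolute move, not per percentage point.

σ√T = 0.2623·√1.8693 = 0.358623
d₁ = (ln(S/K) + (r+σ²/2)T) / (σ√T) = (ln(160.11/149.28) + (0.014+0.2623²/2)·1.8693) / 0.358623 = (0.070037 + 0.090475) / 0.358623 = 0.447581
d₂ = d₁ − σ√T = 0.447581 − 0.358623 = 0.088958
e^{−rT} = 0.974169
N(d₁) = 0.672772,  N(d₂) = 0.535442
Call price V = S·N(d₁) − K·e^{−rT}·N(d₂) = 107.717548 − 77.866172 = 29.851376
ρ = K·T·e^{−rT}·N(d₂) = 145.555236

price = 29.851376
ρ = 145.555236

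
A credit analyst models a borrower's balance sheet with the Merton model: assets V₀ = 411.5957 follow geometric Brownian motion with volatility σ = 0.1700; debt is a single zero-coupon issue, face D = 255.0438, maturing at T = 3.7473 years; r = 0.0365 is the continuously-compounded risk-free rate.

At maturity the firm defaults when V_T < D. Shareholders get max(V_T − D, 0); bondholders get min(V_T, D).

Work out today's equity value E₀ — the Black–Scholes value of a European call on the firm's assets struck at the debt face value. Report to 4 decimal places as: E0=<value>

Apply the equity-as-call identities (strike 255.0438, horizon 3.7473 years):
d₁ = [ln(V₀/D) + (r + σ²/2)T] / (σ√T)
   = [ln(411.5957/255.0438) + (0.0365 + 0.5·0.1700²)·3.7473] / (0.1700·√3.7473)
   = [0.478606 + 0.190925] / 0.329085 = 2.034523
d₂ = d₁ − σ√T = 2.034523 − 0.329085 = 1.705438
N(d₁) = 0.979051,  N(d₂) = 0.955944,  e^(−rT) = 0.872165
E₀ = V₀·N(d₁) − D·e^(−rT)·N(d₂)
   = 411.5957·0.979051 − 255.0438·0.872165·0.955944 = 190.332594

E0=190.3326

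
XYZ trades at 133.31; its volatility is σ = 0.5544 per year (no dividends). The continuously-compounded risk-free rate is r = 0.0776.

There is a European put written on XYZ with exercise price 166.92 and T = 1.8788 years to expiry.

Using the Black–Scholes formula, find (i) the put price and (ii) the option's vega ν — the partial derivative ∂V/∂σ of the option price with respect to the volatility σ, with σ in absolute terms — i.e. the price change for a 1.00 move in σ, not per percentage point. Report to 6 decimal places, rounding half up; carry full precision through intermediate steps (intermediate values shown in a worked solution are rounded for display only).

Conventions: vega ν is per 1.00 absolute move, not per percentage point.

price = 46.779444
ν = 70.174407

σ√T = 0.5544·√1.8788 = 0.759912
d₁ = (ln(S/K) + (r+σ²/2)T) / (σ√T) = (ln(133.31/166.92) + (0.0776+0.5544²/2)·1.8788) / 0.759912 = (-0.224837 + 0.434528) / 0.759912 = 0.275941
d₂ = d₁ − σ√T = 0.275941 − 0.759912 = -0.483971
e^{−rT} = 0.864335
N(−d₁) = 0.391297,  N(−d₂) = 0.685797
Put price V = K·e^{−rT}·N(−d₂) − S·N(−d₁) = 98.943214 − 52.163770 = 46.779444
φ(d₁) = (1/√(2π))·e^{−d₁²/2} = 0.384039
ν = S·φ(d₁)·√T = 70.174407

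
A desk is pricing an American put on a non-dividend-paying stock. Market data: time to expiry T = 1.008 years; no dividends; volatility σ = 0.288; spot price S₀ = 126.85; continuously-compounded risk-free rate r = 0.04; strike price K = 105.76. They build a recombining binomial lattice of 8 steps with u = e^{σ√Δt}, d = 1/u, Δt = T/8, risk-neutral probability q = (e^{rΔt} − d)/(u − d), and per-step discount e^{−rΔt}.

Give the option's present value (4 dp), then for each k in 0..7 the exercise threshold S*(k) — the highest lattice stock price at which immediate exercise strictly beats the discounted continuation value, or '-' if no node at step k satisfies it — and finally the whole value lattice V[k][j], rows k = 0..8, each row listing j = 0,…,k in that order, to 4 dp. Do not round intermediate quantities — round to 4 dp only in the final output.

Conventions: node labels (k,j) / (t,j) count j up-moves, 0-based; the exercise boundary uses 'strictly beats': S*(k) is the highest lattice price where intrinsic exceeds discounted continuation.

Δt=0.12600  u=1.10764  d=0.90282  q=0.49913  discount=0.99497
step 8 (expiry): payoffs max(K−S,0) = 49.7704 37.0685 21.4850 2.3661 0.0000 0.0000 0.0000 0.0000 0.0000
step 7: (k=7,j=0): S=62.0162, K−S=43.7438, hold=43.2121 ⇒ V=43.7438 exercise | (k=7,j=1): S=76.0854, K−S=29.6746, hold=29.1429 ⇒ V=29.6746 exercise | (k=7,j=2): S=93.3463, K−S=12.4137, hold=11.8821 ⇒ V=12.4137 exercise | (k=7,j=3): S=114.5230, K−S=0.0000, hold=1.1792 ⇒ V=1.1792 continue | (k=7,j=4): S=140.5039, K−S=0.0000, hold=0.0000 ⇒ V=0.0000 continue | (k=7,j=5): S=172.3789, K−S=0.0000, hold=0.0000 ⇒ V=0.0000 continue | (k=7,j=6): S=211.4851, K−S=0.0000, hold=0.0000 ⇒ V=0.0000 continue | (k=7,j=7): S=259.4630, K−S=0.0000, hold=0.0000 ⇒ V=0.0000 continue  boundary S*=93.3463
step 6: (k=6,j=0): S=68.6915, K−S=37.0685, hold=36.5368 ⇒ V=37.0685 exercise | (k=6,j=1): S=84.2750, K−S=21.4850, hold=20.9533 ⇒ V=21.4850 exercise | (k=6,j=2): S=103.3939, K−S=2.3661, hold=6.7720 ⇒ V=6.7720 continue | (k=6,j=3): S=126.8500, K−S=0.0000, hold=0.5876 ⇒ V=0.5876 continue | (k=6,j=4): S=155.6274, K−S=0.0000, hold=0.0000 ⇒ V=0.0000 continue | (k=6,j=5): S=190.9334, K−S=0.0000, hold=0.0000 ⇒ V=0.0000 continue | (k=6,j=6): S=234.2489, K−S=0.0000, hold=0.0000 ⇒ V=0.0000 continue  boundary S*=84.2750
step 5: (k=5,j=0): S=76.0854, K−S=29.6746, hold=29.1429 ⇒ V=29.6746 exercise | (k=5,j=1): S=93.3463, K−S=12.4137, hold=14.0701 ⇒ V=14.0701 continue | (k=5,j=2): S=114.5230, K−S=0.0000, hold=3.6666 ⇒ V=3.6666 continue | (k=5,j=3): S=140.5039, K−S=0.0000, hold=0.2928 ⇒ V=0.2928 continue | (k=5,j=4): S=172.3789, K−S=0.0000, hold=0.0000 ⇒ V=0.0000 continue | (k=5,j=5): S=211.4851, K−S=0.0000, hold=0.0000 ⇒ V=0.0000 continue  boundary S*=76.0854
step 4: (k=4,j=0): S=84.2750, K−S=21.4850, hold=21.7758 ⇒ V=21.7758 continue | (k=4,j=1): S=103.3939, K−S=2.3661, hold=8.8327 ⇒ V=8.8327 continue | (k=4,j=2): S=126.8500, K−S=0.0000, hold=1.9727 ⇒ V=1.9727 continue | (k=4,j=3): S=155.6274, K−S=0.0000, hold=0.1459 ⇒ V=0.1459 continue | (k=4,j=4): S=190.9334, K−S=0.0000, hold=0.0000 ⇒ V=0.0000 continue  boundary S*=-
step 3: (k=3,j=0): S=93.3463, K−S=12.4137, hold=15.2385 ⇒ V=15.2385 continue | (k=3,j=1): S=114.5230, K−S=0.0000, hold=5.3815 ⇒ V=5.3815 continue | (k=3,j=2): S=140.5039, K−S=0.0000, hold=1.0556 ⇒ V=1.0556 continue | (k=3,j=3): S=172.3789, K−S=0.0000, hold=0.0727 ⇒ V=0.0727 continue  boundary S*=-
step 2: (k=2,j=0): S=103.3939, K−S=2.3661, hold=10.2666 ⇒ V=10.2666 continue | (k=2,j=1): S=126.8500, K−S=0.0000, hold=3.2061 ⇒ V=3.2061 continue | (k=2,j=2): S=155.6274, K−S=0.0000, hold=0.5622 ⇒ V=0.5622 continue  boundary S*=-
step 1: (k=1,j=0): S=114.5230, K−S=0.0000, hold=6.7086 ⇒ V=6.7086 continue | (k=1,j=1): S=140.5039, K−S=0.0000, hold=1.8769 ⇒ V=1.8769 continue  boundary S*=-
step 0: (k=0,j=0): S=126.8500, K−S=0.0000, hold=4.2753 ⇒ V=4.2753 continue  boundary S*=-

price = 4.2753
boundary = - - - - - 76.0854 84.2750 93.3463
tree:
4.2753
6.7086 1.8769
10.2666 3.2061 0.5622
15.2385 5.3815 1.0556 0.0727
21.7758 8.8327 1.9727 0.1459 0.0000
29.6746 14.0701 3.6666 0.2928 0.0000 0.0000
37.0685 21.4850 6.7720 0.5876 0.0000 0.0000 0.0000
43.7438 29.6746 12.4137 1.1792 0.0000 0.0000 0.0000 0.0000
49.7704 37.0685 21.4850 2.3661 0.0000 0.0000 0.0000 0.0000 0.0000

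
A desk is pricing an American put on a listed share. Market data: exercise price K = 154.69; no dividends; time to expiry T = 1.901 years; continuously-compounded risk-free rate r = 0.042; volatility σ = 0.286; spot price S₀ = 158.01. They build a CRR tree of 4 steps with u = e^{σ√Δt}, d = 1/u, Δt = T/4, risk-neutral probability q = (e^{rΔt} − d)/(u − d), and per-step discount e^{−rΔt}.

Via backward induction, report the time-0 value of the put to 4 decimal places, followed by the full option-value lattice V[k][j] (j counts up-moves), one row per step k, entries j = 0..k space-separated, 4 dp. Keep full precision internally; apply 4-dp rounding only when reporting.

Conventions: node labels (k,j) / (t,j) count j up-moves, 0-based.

price = 17.3508
tree:
17.3508
29.5250 5.9547
48.1702 12.1901 0.0000
67.2313 24.9549 0.0000 0.0000
82.8815 48.1702 0.0000 0.0000 0.0000

params: Δt=0.47525 u=1.21794 d=0.82106 q=0.50167 e^(-rΔt)=0.98024
t_4 payoffs: 82.8815 48.1702 0.0000 0.0000 0.0000
k=3: node(3,0) S=87.4587 payoff=67.2313 vs cont=64.1742 → 67.2313 [stop]  node(3,1) S=129.7351 payoff=24.9549 vs cont=23.5305 → 24.9549 [stop]  node(3,2) S=192.4472 payoff=0.0000 vs cont=0.0000 → 0.0000 [wait]  node(3,3) S=285.4736 payoff=0.0000 vs cont=0.0000 → 0.0000 [wait]
k=2: node(2,0) S=106.5198 payoff=48.1702 vs cont=45.1131 → 48.1702 [stop]  node(2,1) S=158.0100 payoff=0.0000 vs cont=12.1901 → 12.1901 [wait]  node(2,2) S=234.3899 payoff=0.0000 vs cont=0.0000 → 0.0000 [wait]
k=1: node(1,0) S=129.7351 payoff=24.9549 vs cont=29.5250 → 29.5250 [wait]  node(1,1) S=192.4472 payoff=0.0000 vs cont=5.9547 → 5.9547 [wait]
k=0: node(0,0) S=158.0100 payoff=0.0000 vs cont=17.3508 → 17.3508 [wait]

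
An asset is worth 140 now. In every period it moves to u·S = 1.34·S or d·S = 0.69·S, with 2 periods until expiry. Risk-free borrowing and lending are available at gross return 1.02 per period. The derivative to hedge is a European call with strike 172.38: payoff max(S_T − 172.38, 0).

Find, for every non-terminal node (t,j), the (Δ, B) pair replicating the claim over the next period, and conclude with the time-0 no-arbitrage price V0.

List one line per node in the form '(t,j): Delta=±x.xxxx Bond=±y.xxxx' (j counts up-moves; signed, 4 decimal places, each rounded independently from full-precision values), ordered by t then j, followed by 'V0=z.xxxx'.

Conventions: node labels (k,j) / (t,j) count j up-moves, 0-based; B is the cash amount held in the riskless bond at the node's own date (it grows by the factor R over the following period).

(0,0): Delta=0.4321 Bond=-40.9247
(1,0): Delta=0.0000 Bond=0.0000
(1,1): Delta=0.6479 Bond=-82.2214
V0=19.5727

No-arbitrage ⇒ martingale measure with p* = (R−d)/(u−d) = 0.5077.
Payoffs at expiry: V(2,0)=0.0000, V(2,1)=0.0000, V(2,2)=79.0040
(1,0): S=96.6000. Δ = (V_up−V_dn)/(S_up−S_dn) = (0.0000−0.0000)/(129.4440−66.6540) = 0.0000. V = [p*·0.0000 + (1−p*)·0.0000]/1.02 = 0.0000. B = V − Δ·S = 0.0000.
(1,1): S=187.6000. Δ = (V_up−V_dn)/(S_up−S_dn) = (79.0040−0.0000)/(251.3840−129.4440) = 0.6479. V = [p*·79.0040 + (1−p*)·0.0000]/1.02 = 39.3233. B = V − Δ·S = -82.2214.
(0,0): S=140.0000. Δ = (V_up−V_dn)/(S_up−S_dn) = (39.3233−0.0000)/(187.6000−96.6000) = 0.4321. V = [p*·39.3233 + (1−p*)·0.0000]/1.02 = 19.5727. B = V − Δ·S = -40.9247.
Verification: the root portfolio costs Δ(0,0)·S0 + B(0,0) = 19.5727, matching V0.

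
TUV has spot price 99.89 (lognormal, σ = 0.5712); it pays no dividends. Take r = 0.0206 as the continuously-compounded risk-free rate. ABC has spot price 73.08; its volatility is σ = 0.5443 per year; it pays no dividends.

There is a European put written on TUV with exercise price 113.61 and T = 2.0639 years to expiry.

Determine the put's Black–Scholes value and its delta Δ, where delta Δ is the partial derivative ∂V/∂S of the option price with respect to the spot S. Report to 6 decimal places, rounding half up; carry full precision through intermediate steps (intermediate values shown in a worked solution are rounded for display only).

σ√T = 0.5712·√2.0639 = 0.820602
d₁ = (ln(S/K) + (r+σ²/2)T) / (σ√T) = (ln(99.89/113.61) + (0.0206+0.5712²/2)·2.0639) / 0.820602 = (-0.128702 + 0.379210) / 0.820602 = 0.305274
d₂ = d₁ − σ√T = 0.305274 − 0.820602 = -0.515328
e^{−rT} = 0.958375
N(−d₁) = 0.380079,  N(−d₂) = 0.696838
Put price V = K·e^{−rT}·N(−d₂) − S·N(−d₁) = 75.872411 − 37.966079 = 37.906332
Δ = −N(−d₁) = -0.380079

price = 37.906332
Δ = -0.380079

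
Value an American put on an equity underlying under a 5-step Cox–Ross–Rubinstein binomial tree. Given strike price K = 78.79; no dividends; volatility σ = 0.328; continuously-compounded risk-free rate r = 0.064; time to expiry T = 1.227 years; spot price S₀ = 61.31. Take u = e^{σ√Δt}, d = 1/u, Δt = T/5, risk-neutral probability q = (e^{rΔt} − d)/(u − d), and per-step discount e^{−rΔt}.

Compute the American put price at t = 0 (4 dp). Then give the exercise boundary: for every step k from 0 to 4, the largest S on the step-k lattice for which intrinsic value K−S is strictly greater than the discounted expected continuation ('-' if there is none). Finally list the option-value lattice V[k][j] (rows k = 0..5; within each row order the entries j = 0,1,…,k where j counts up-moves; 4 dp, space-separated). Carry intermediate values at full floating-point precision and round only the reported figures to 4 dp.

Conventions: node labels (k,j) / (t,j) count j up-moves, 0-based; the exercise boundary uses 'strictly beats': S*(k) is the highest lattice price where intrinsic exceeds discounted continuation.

price = 18.6871
boundary = - 52.1153 44.2996 52.1153 61.3100
tree:
18.6871
26.6747 11.5323
34.4904 17.9611 5.6644
41.1341 26.6747 10.0806 1.5632
46.7813 34.4904 17.4800 3.2274 0.0000
51.5817 41.1341 26.6747 6.6631 0.0000 0.0000

Δt=0.24540, u=1.17643, d=0.85003, q=0.50797, disc=e^(-rΔt)=0.98442
k=5 terminal: V=max(K-S,0) → 51.5817 41.1341 26.6747 6.6631 0.0000 0.0000
k=4: j=0 S=32.0087 intr=46.7813 cont=45.5536 V=46.7813[EX]; j=1 S=44.2996 intr=34.4904 cont=33.2627 V=34.4904[EX]; j=2 S=61.3100 intr=17.4800 cont=16.2522 V=17.4800[EX]; j=3 S=84.8522 intr=0.0000 cont=3.2274 V=3.2274[hold]; j=4 S=117.4344 intr=0.0000 cont=0.0000 V=0.0000[hold]  S*(4)=61.3100
k=3: j=0 S=37.6559 intr=41.1341 cont=39.9063 V=41.1341[EX]; j=1 S=52.1153 intr=26.6747 cont=25.4469 V=26.6747[EX]; j=2 S=72.1269 intr=6.6631 cont=10.0806 V=10.0806[hold]; j=3 S=99.8227 intr=0.0000 cont=1.5632 V=1.5632[hold]  S*(3)=52.1153
k=2: j=0 S=44.2996 intr=34.4904 cont=33.2627 V=34.4904[EX]; j=1 S=61.3100 intr=17.4800 cont=17.9611 V=17.9611[hold]; j=2 S=84.8522 intr=0.0000 cont=5.6644 V=5.6644[hold]  S*(2)=44.2996
k=1: j=0 S=52.1153 intr=26.6747 cont=25.6875 V=26.6747[EX]; j=1 S=72.1269 intr=6.6631 cont=11.5323 V=11.5323[hold]  S*(1)=52.1153
k=0: j=0 S=61.3100 intr=17.4800 cont=18.6871 V=18.6871[hold]  S*(0)=-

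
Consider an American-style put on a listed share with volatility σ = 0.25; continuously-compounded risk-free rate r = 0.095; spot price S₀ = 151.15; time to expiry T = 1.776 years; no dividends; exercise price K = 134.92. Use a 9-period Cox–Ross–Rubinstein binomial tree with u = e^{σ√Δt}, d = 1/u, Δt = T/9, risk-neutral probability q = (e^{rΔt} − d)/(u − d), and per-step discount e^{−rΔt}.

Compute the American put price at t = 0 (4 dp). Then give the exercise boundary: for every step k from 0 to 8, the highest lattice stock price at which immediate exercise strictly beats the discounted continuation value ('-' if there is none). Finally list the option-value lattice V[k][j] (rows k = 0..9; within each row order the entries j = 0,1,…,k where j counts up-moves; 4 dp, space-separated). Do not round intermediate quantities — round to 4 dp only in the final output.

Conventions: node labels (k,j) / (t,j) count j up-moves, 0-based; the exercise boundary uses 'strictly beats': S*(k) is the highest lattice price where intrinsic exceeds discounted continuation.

Δt=0.19733, u=1.11746, d=0.89489, q=0.55729, disc=e^(-rΔt)=0.98143
k=9 terminal: V=max(K-S,0) → 79.2872 65.4508 48.1731 26.5982 0.0000 0.0000 0.0000 0.0000 0.0000 0.0000
k=8: j=0 S=62.1673 intr=72.7527 cont=70.2470 V=72.7527[EX]; j=1 S=77.6289 intr=57.2911 cont=54.7854 V=57.2911[EX]; j=2 S=96.9360 intr=37.9840 cont=35.4783 V=37.9840[EX]; j=3 S=121.0449 intr=13.8751 cont=11.5567 V=13.8751[EX]; j=4 S=151.1500 intr=0.0000 cont=0.0000 V=0.0000[hold]; j=5 S=188.7425 intr=0.0000 cont=0.0000 V=0.0000[hold]; j=6 S=235.6847 intr=0.0000 cont=0.0000 V=0.0000[hold]; j=7 S=294.3019 intr=0.0000 cont=0.0000 V=0.0000[hold]; j=8 S=367.4977 intr=0.0000 cont=0.0000 V=0.0000[hold]  S*(8)=121.0449
k=7: j=0 S=69.4692 intr=65.4508 cont=62.9450 V=65.4508[EX]; j=1 S=86.7469 intr=48.1731 cont=45.6673 V=48.1731[EX]; j=2 S=108.3218 intr=26.5982 cont=24.0925 V=26.5982[EX]; j=3 S=135.2625 intr=0.0000 cont=6.0286 V=6.0286[hold]; j=4 S=168.9036 intr=0.0000 cont=0.0000 V=0.0000[hold]; j=5 S=210.9117 intr=0.0000 cont=0.0000 V=0.0000[hold]; j=6 S=263.3675 intr=0.0000 cont=0.0000 V=0.0000[hold]; j=7 S=328.8697 intr=0.0000 cont=0.0000 V=0.0000[hold]  S*(7)=108.3218
k=6: j=0 S=77.6289 intr=57.2911 cont=54.7854 V=57.2911[EX]; j=1 S=96.9360 intr=37.9840 cont=35.4783 V=37.9840[EX]; j=2 S=121.0449 intr=13.8751 cont=14.8539 V=14.8539[hold]; j=3 S=151.1500 intr=0.0000 cont=2.6194 V=2.6194[hold]; j=4 S=188.7425 intr=0.0000 cont=0.0000 V=0.0000[hold]; j=5 S=235.6847 intr=0.0000 cont=0.0000 V=0.0000[hold]; j=6 S=294.3019 intr=0.0000 cont=0.0000 V=0.0000[hold]  S*(6)=96.9360
k=5: j=0 S=86.7469 intr=48.1731 cont=45.6673 V=48.1731[EX]; j=1 S=108.3218 intr=26.5982 cont=24.6279 V=26.5982[EX]; j=2 S=135.2625 intr=0.0000 cont=7.8865 V=7.8865[hold]; j=3 S=168.9036 intr=0.0000 cont=1.1381 V=1.1381[hold]; j=4 S=210.9117 intr=0.0000 cont=0.0000 V=0.0000[hold]; j=5 S=263.3675 intr=0.0000 cont=0.0000 V=0.0000[hold]  S*(5)=108.3218
k=4: j=0 S=96.9360 intr=37.9840 cont=35.4783 V=37.9840[EX]; j=1 S=121.0449 intr=13.8751 cont=15.8701 V=15.8701[hold]; j=2 S=151.1500 intr=0.0000 cont=4.0491 V=4.0491[hold]; j=3 S=188.7425 intr=0.0000 cont=0.4945 V=0.4945[hold]; j=4 S=235.6847 intr=0.0000 cont=0.0000 V=0.0000[hold]  S*(4)=96.9360
k=3: j=0 S=108.3218 intr=26.5982 cont=25.1836 V=26.5982[EX]; j=1 S=135.2625 intr=0.0000 cont=9.1100 V=9.1100[hold]; j=2 S=168.9036 intr=0.0000 cont=2.0297 V=2.0297[hold]; j=3 S=210.9117 intr=0.0000 cont=0.2148 V=0.2148[hold]  S*(3)=108.3218
k=2: j=0 S=121.0449 intr=13.8751 cont=16.5393 V=16.5393[hold]; j=1 S=151.1500 intr=0.0000 cont=5.0683 V=5.0683[hold]; j=2 S=188.7425 intr=0.0000 cont=0.9994 V=0.9994[hold]  S*(2)=-
k=1: j=0 S=135.2625 intr=0.0000 cont=9.9582 V=9.9582[hold]; j=1 S=168.9036 intr=0.0000 cont=2.7488 V=2.7488[hold]  S*(1)=-
k=0: j=0 S=151.1500 intr=0.0000 cont=5.8301 V=5.8301[hold]  S*(0)=-

price = 5.8301
boundary = - - - 108.3218 96.9360 108.3218 96.9360 108.3218 121.0449
tree:
5.8301
9.9582 2.7488
16.5393 5.0683 0.9994
26.5982 9.1100 2.0297 0.2148
37.9840 15.8701 4.0491 0.4945 0.0000
48.1731 26.5982 7.8865 1.1381 0.0000 0.0000
57.2911 37.9840 14.8539 2.6194 0.0000 0.0000 0.0000
65.4508 48.1731 26.5982 6.0286 0.0000 0.0000 0.0000 0.0000
72.7527 57.2911 37.9840 13.8751 0.0000 0.0000 0.0000 0.0000 0.0000
79.2872 65.4508 48.1731 26.5982 0.0000 0.0000 0.0000 0.0000 0.0000 0.0000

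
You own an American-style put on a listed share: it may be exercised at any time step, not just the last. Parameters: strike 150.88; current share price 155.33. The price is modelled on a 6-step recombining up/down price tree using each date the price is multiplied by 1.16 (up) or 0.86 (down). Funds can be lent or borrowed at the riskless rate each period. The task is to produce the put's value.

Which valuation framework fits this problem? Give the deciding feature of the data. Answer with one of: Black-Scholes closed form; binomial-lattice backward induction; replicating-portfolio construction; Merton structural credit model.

framework: binomial-lattice backward induction

Key observation: the put (strike 150.88 on spot 155.33) is American-style on a 6-step discrete price model, so the early-exercise decision at every node requires stepwise backward valuation — a closed form cannot price the exercise right.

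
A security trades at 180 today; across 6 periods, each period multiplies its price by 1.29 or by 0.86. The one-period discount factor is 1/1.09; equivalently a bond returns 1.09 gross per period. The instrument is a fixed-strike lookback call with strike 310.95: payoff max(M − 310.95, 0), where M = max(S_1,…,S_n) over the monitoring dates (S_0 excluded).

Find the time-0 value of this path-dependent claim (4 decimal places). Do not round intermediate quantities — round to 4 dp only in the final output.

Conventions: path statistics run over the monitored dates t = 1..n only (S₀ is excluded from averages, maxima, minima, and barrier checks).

With p* = (R−d)/(u−d) = 0.5349, sum probability × payoff across the paths and divide by R^6.
Enumerate all 2^6 = 64 price paths (U = up ×1.29, D = down ×0.86); each path with k up-moves has probability p*^k·(1−p*)^(6−k).
DDDDDD: M=154.8000, payoff=0.0000, prob=0.010124
UDDDDD: M=232.2000, payoff=0.0000, prob=0.011643
DUDDDD: M=199.6920, payoff=0.0000, prob=0.011643
UUDDDD: M=299.5380, payoff=0.0000, prob=0.013390
DDUDDD: M=171.7351, payoff=0.0000, prob=0.011643
UDUDDD: M=257.6027, payoff=0.0000, prob=0.013390
DUUDDD: M=257.6027, payoff=0.0000, prob=0.013390
UUUDDD: M=386.4040, payoff=75.4540, prob=0.015398
DDDUDD: M=154.8000, payoff=0.0000, prob=0.011643
UDDUDD: M=232.2000, payoff=0.0000, prob=0.013390
DUDUDD: M=221.5383, payoff=0.0000, prob=0.013390
UUDUDD: M=332.3075, payoff=21.3575, prob=0.015398
DDUUDD: M=221.5383, payoff=0.0000, prob=0.013390
UDUUDD: M=332.3075, payoff=21.3575, prob=0.015398
DUUUDD: M=332.3075, payoff=21.3575, prob=0.015398
UUUUDD: M=498.4612, payoff=187.5112, prob=0.017708
DDDDUD: M=154.8000, payoff=0.0000, prob=0.011643
UDDDUD: M=232.2000, payoff=0.0000, prob=0.013390
DUDDUD: M=199.6920, payoff=0.0000, prob=0.013390
UUDDUD: M=299.5380, payoff=0.0000, prob=0.015398
DDUDUD: M=190.5229, payoff=0.0000, prob=0.013390
UDUDUD: M=285.7844, payoff=0.0000, prob=0.015398
DUUDUD: M=285.7844, payoff=0.0000, prob=0.015398
UUUDUD: M=428.6766, payoff=117.7266, prob=0.017708
DDDUUD: M=190.5229, payoff=0.0000, prob=0.013390
UDDUUD: M=285.7844, payoff=0.0000, prob=0.015398
DUDUUD: M=285.7844, payoff=0.0000, prob=0.015398
UUDUUD: M=428.6766, payoff=117.7266, prob=0.017708
DDUUUD: M=285.7844, payoff=0.0000, prob=0.015398
UDUUUD: M=428.6766, payoff=117.7266, prob=0.017708
DUUUUD: M=428.6766, payoff=117.7266, prob=0.017708
UUUUUD: M=643.0149, payoff=332.0649, prob=0.020364
DDDDDU: M=154.8000, payoff=0.0000, prob=0.011643
UDDDDU: M=232.2000, payoff=0.0000, prob=0.013390
DUDDDU: M=199.6920, payoff=0.0000, prob=0.013390
UUDDDU: M=299.5380, payoff=0.0000, prob=0.015398
DDUDDU: M=171.7351, payoff=0.0000, prob=0.013390
UDUDDU: M=257.6027, payoff=0.0000, prob=0.015398
DUUDDU: M=257.6027, payoff=0.0000, prob=0.015398
UUUDDU: M=386.4040, payoff=75.4540, prob=0.017708
DDDUDU: M=163.8497, payoff=0.0000, prob=0.013390
UDDUDU: M=245.7746, payoff=0.0000, prob=0.015398
DUDUDU: M=245.7746, payoff=0.0000, prob=0.015398
UUDUDU: M=368.6619, payoff=57.7119, prob=0.017708
DDUUDU: M=245.7746, payoff=0.0000, prob=0.015398
UDUUDU: M=368.6619, payoff=57.7119, prob=0.017708
DUUUDU: M=368.6619, payoff=57.7119, prob=0.017708
UUUUDU: M=552.9928, payoff=242.0428, prob=0.020364
DDDDUU: M=163.8497, payoff=0.0000, prob=0.013390
UDDDUU: M=245.7746, payoff=0.0000, prob=0.015398
DUDDUU: M=245.7746, payoff=0.0000, prob=0.015398
UUDDUU: M=368.6619, payoff=57.7119, prob=0.017708
DDUDUU: M=245.7746, payoff=0.0000, prob=0.015398
UDUDUU: M=368.6619, payoff=57.7119, prob=0.017708
DUUDUU: M=368.6619, payoff=57.7119, prob=0.017708
UUUDUU: M=552.9928, payoff=242.0428, prob=0.020364
DDDUUU: M=245.7746, payoff=0.0000, prob=0.015398
UDDUUU: M=368.6619, payoff=57.7119, prob=0.017708
DUDUUU: M=368.6619, payoff=57.7119, prob=0.017708
UUDUUU: M=552.9928, payoff=242.0428, prob=0.020364
DDUUUU: M=368.6619, payoff=57.7119, prob=0.017708
UDUUUU: M=552.9928, payoff=242.0428, prob=0.020364
DUUUUU: M=552.9928, payoff=242.0428, prob=0.020364
UUUUUU: M=829.4893, payoff=518.5393, prob=0.023418
Price = Σ prob·payoff / R^6 = 67.890994 / 1.677100 = 40.4812

price = 40.4812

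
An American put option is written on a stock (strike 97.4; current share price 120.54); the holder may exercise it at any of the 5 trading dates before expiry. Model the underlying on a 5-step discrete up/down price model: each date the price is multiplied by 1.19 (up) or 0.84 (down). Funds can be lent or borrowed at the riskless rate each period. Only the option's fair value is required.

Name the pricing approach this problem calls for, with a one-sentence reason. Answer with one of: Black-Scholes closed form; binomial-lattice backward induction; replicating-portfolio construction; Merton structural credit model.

framework: binomial-lattice backward induction

Key observation: the put (strike 97.4 on spot 120.54) is American-style on a 5-step discrete price model, so the early-exercise decision at every node requires stepwise backward valuation — a closed form cannot price the exercise right.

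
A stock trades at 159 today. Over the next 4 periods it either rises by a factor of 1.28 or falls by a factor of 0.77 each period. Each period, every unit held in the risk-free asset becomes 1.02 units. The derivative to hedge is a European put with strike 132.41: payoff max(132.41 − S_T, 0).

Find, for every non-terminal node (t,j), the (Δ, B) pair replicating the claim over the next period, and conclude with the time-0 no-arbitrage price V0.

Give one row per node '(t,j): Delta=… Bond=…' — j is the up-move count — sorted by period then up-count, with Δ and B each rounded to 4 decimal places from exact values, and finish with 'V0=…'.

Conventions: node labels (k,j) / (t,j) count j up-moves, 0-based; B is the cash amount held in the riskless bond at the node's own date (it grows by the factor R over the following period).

Arbitrage-free pricing uses the up-move probability p* = (R−d)/(u−d) = 0.4902, discounting each step at R = 1.02.
Expiry values: V(4,0)=76.5167, V(4,1)=39.4964, V(4,2)=0.0000, V(4,3)=0.0000, V(4,4)=0.0000
  t=3,j=0: stock 72.5887 → up 92.9136 (V=39.4964), down 55.8933 (V=76.5167). Price 57.2250; hedge Δ=-1.0000, bond B=129.8137.
  t=3,j=1: stock 120.6670 → up 154.4538 (V=0.0000), down 92.9136 (V=39.4964). Price 19.7406; hedge Δ=-0.6418, bond B=97.1845.
  t=3,j=2: stock 200.5893 → up 256.7543 (V=0.0000), down 154.4538 (V=0.0000). Price 0.0000; hedge Δ=0.0000, bond B=0.0000.
  t=3,j=3: stock 333.4472 → up 426.8124 (V=0.0000), down 256.7543 (V=0.0000). Price 0.0000; hedge Δ=0.0000, bond B=0.0000.
  t=2,j=0: stock 94.2711 → up 120.6670 (V=19.7406), down 72.5887 (V=57.2250). Price 38.0885; hedge Δ=-0.7797, bond B=111.5873.
  t=2,j=1: stock 156.7104 → up 200.5893 (V=0.0000), down 120.6670 (V=19.7406). Price 9.8665; hedge Δ=-0.2470, bond B=48.5736.
  t=2,j=2: stock 260.5056 → up 333.4472 (V=0.0000), down 200.5893 (V=0.0000). Price 0.0000; hedge Δ=0.0000, bond B=0.0000.
  t=1,j=0: stock 122.4300 → up 156.7104 (V=9.8665), down 94.2711 (V=38.0885). Price 23.7786; hedge Δ=-0.4520, bond B=79.1159.
  t=1,j=1: stock 203.5200 → up 260.5056 (V=0.0000), down 156.7104 (V=9.8665). Price 4.9314; hedge Δ=-0.0951, bond B=24.2775.
  t=0,j=0: stock 159.0000 → up 203.5200 (V=4.9314), down 122.4300 (V=23.7786). Price 14.2547; hedge Δ=-0.2324, bond B=51.2101.
Check: Δ(0,0)·S0 + B(0,0) = 14.2547 = V0.

(0,0): Delta=-0.2324 Bond=51.2101
(1,0): Delta=-0.4520 Bond=79.1159
(1,1): Delta=-0.0951 Bond=24.2775
(2,0): Delta=-0.7797 Bond=111.5873
(2,1): Delta=-0.2470 Bond=48.5736
(2,2): Delta=0.0000 Bond=0.0000
(3,0): Delta=-1.0000 Bond=129.8137
(3,1): Delta=-0.6418 Bond=97.1845
(3,2): Delta=0.0000 Bond=0.0000
(3,3): Delta=0.0000 Bond=0.0000
V0=14.2547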